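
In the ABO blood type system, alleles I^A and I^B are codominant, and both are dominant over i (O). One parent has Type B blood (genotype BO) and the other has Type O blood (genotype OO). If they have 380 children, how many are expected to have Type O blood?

Cross: BO × OO
Possible offspring genotypes: 2 BO, 2 OO
Blood type counts: 2 Type B, 2 Type O
Probability of Type O: 2/4 = 1/2
Expected count = 1/2 × 380 = 190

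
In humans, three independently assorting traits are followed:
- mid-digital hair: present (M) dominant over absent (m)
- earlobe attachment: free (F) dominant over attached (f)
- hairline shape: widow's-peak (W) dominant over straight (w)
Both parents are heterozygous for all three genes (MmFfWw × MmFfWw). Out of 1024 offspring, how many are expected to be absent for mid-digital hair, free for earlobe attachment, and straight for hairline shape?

Trihybrid cross: MmFfWw × MmFfWw
Each trait segregates independently with a 3:1 phenotypic ratio, so each gene contributes 3/4 (dominant) or 1/4 (recessive).
Target: absent (mid-digital hair), free (earlobe attachment), straight (hairline shape)
Probability = product of independent per-trait probabilities
= 1/4 × 3/4 × 1/4 = 3/64
Expected count = 3/64 × 1024 = 48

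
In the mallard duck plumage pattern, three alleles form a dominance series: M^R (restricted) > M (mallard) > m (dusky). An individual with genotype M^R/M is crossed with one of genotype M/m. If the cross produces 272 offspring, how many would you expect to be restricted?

Cross: M^R/M × M/m
Allele dominance: M^R > M > m
Offspring genotypes: 1 M^R/M, 1 M^R/m, 1 M/M, 1 M/m
Phenotype counts: 2 restricted, 2 mallard
restricted: 2 out of 4 → fraction 1/2
Expected count = 1/2 × 272 = 136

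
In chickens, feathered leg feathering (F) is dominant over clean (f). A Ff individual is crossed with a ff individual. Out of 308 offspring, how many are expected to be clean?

Punnett square for Ff × ff:
Offspring genotypes: 2 Ff, 2 ff
feathered: 2, clean: 2
clean: 2 out of 4 → fraction 1/2
Expected count = 1/2 × 308 = 154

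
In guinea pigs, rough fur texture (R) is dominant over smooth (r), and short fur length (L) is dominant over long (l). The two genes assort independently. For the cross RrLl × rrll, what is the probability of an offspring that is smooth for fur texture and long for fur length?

Dihybrid cross RrLl × rrll — consider each gene separately:
fur texture: Rr × rr → 2 Rr, 2 rr → 2 R_ : 2 rr (out of 4)
fur length: Ll × ll → 2 Ll, 2 ll → 2 L_ : 2 ll (out of 4)
Looking for: smooth (rr) and long (ll)
P(smooth) = 2/4, P(long) = 2/4
P(both) = 2/4 × 2/4 = 4/16 = 1/4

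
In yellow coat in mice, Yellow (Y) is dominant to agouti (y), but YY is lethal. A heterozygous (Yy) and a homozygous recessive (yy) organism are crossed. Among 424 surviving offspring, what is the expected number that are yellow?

Cross: Yy × yy
Punnett square offspring (before lethality): 2 Yy, 2 yy
No YY offspring are produced in this cross.
yellow: 2 out of 4 → fraction 1/2
Expected count = 1/2 × 424 = 212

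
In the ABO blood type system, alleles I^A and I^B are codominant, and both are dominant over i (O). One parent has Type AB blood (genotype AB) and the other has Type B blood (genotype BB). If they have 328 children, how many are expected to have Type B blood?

Cross: AB × BB
Possible offspring genotypes: 2 AB, 2 BB
Blood type counts: 2 Type AB, 2 Type B
Probability of Type B: 2/4 = 1/2
Expected count = 1/2 × 328 = 164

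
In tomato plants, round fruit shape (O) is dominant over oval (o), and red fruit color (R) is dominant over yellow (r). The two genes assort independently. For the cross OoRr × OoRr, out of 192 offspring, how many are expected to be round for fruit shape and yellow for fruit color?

Dihybrid cross OoRr × OoRr — consider each gene separately:
fruit shape: Oo × Oo → 1 OO, 2 Oo, 1 oo → 3 O_ : 1 oo (out of 4)
fruit color: Rr × Rr → 1 RR, 2 Rr, 1 rr → 3 R_ : 1 rr (out of 4)
Looking for: round (O_) and yellow (rr)
P(round) = 3/4, P(yellow) = 1/4
P(both) = 3/4 × 1/4 = 3/16
Expected count = 3/16 × 192 = 36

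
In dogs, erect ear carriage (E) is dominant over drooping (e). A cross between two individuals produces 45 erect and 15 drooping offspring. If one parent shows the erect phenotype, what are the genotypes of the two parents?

Observed offspring: 45 erect, 15 drooping
The observed ratio simplifies to 3:1. Drooping (ee) offspring appear, so each parent must contribute one e allele. The parent stated to show erect carries E, so it is Ee. The other parent is then either Ee or ee: Ee × ee would give a 1:1 split, whereas Ee × Ee gives 3:1 — matching the data. So both parents are heterozygous (Ee × Ee).
Parent genotypes: Ee × Ee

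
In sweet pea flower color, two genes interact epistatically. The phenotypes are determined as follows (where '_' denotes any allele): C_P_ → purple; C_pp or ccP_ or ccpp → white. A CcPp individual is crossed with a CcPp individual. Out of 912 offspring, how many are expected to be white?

Cross: CcPp × CcPp — consider each gene separately:
C gene: Cc × Cc → 1 CC, 2 Cc, 1 cc → 3 C_ : 1 cc (out of 4)
P gene: Pp × Pp → 1 PP, 2 Pp, 1 pp → 3 P_ : 1 pp (out of 4)
Genotype classes (out of 4 × 4 = 16): C_P_ = 3×3 = 9; C_pp = 3×1 = 3; ccP_ = 1×3 = 3; ccpp = 1×1 = 1
Apply the phenotype rules: C_P_ (9) → purple; C_pp (3) + ccP_ (3) + ccpp (1) → white
Phenotype counts (out of 16): 9 purple, 7 white
white: 7 out of 16 → fraction 7/16
Expected count = 7/16 × 912 = 399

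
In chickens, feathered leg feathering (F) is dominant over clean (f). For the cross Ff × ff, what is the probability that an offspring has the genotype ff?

Punnett square for Ff × ff:
Offspring genotypes: 2 Ff, 2 ff
Total offspring: 4
Count with target: 2
Probability: 2/4 = 1/2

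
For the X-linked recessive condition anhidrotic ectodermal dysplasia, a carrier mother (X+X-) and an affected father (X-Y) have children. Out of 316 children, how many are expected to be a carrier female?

Cross: X+X- × X-Y
Offspring: 1 X+X-, 1 X+Y, 1 X-X-, 1 X-Y
Probability of a carrier female: 1/4
Expected count = 1/4 × 316 = 79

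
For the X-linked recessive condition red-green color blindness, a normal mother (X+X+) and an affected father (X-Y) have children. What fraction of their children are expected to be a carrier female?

Cross: X+X+ × X-Y
Offspring: 2 X+X-, 2 X+Y
Probability of a carrier female: 2/4 = 1/2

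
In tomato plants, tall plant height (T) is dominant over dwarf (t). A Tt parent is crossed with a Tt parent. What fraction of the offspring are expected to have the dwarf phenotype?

Punnett square for Tt × Tt:
Offspring genotypes: 1 TT, 2 Tt, 1 tt
Total offspring: 4
Count with target: 1
Probability: 1/4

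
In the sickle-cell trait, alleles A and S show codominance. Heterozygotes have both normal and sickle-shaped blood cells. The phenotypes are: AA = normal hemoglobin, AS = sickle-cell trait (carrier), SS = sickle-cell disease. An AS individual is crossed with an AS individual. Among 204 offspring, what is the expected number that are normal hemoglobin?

Punnett square for AS × AS:
Offspring genotypes: 1 AA, 2 AS, 1 SS
Phenotype counts: 1 normal hemoglobin, 2 sickle-cell trait (carrier), 1 sickle-cell disease
normal hemoglobin: 1 out of 4 → fraction 1/4
Expected count = 1/4 × 204 = 51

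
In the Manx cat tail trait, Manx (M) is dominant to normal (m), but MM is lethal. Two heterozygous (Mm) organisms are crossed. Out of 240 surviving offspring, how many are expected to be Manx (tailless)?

Cross: Mm × Mm
Punnett square offspring (before lethality): 1 MM, 2 Mm, 1 mm
The MM genotype is lethal (embryos die); surviving offspring: 2 Mm, 1 mm
Manx (tailless): 2 out of 3 → fraction 2/3
Expected count = 2/3 × 240 = 160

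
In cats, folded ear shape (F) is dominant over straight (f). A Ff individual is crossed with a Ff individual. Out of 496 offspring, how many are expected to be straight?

Punnett square for Ff × Ff:
Offspring genotypes: 1 FF, 2 Ff, 1 ff
folded: 3, straight: 1
straight: 1 out of 4 → fraction 1/4
Expected count = 1/4 × 496 = 124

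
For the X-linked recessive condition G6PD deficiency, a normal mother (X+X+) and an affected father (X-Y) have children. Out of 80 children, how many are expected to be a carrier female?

Cross: X+X+ × X-Y
Offspring: 2 X+X-, 2 X+Y
Probability of a carrier female: 2/4 = 1/2
Expected count = 1/2 × 80 = 40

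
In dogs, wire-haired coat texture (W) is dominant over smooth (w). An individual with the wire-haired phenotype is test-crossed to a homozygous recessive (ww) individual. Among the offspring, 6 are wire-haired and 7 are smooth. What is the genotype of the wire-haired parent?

Test cross: ? × ww
Offspring: 6 wire-haired, 7 smooth — approximately 1:1.
A 1:1 ratio in a test cross indicates the unknown parent is heterozygous (Ww).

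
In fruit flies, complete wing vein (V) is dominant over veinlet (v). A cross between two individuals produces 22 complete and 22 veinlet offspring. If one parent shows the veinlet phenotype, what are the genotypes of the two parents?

Observed offspring: 22 complete, 22 veinlet
The observed ratio simplifies to 1:1. One parent shows veinlet, so its genotype must be vv. A 1:1 offspring split requires the other parent to be heterozygous (Vv).
Parent genotypes: vv × Vv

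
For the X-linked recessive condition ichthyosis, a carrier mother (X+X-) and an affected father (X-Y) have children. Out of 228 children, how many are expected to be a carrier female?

Cross: X+X- × X-Y
Offspring: 1 X+X-, 1 X+Y, 1 X-X-, 1 X-Y
Probability of a carrier female: 1/4
Expected count = 1/4 × 228 = 57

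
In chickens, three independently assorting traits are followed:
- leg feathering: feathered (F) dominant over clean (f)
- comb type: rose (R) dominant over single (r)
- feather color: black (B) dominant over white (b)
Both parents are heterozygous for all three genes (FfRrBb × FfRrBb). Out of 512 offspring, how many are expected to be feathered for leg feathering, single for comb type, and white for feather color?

Trihybrid cross: FfRrBb × FfRrBb
Each trait segregates independently with a 3:1 phenotypic ratio, so each gene contributes 3/4 (dominant) or 1/4 (recessive).
Target: feathered (leg feathering), single (comb type), white (feather color)
Probability = product of independent per-trait probabilities
= 3/4 × 1/4 × 1/4 = 3/64
Expected count = 3/64 × 512 = 24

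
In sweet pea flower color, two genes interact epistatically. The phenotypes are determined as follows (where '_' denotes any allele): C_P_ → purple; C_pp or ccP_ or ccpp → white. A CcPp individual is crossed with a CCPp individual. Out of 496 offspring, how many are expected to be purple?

Cross: CcPp × CCPp — consider each gene separately:
C gene: Cc × CC → 2 CC, 2 Cc → 4 C_ (out of 4)
P gene: Pp × Pp → 1 PP, 2 Pp, 1 pp → 3 P_ : 1 pp (out of 4)
Genotype classes (out of 4 × 4 = 16): C_P_ = 4×3 = 12; C_pp = 4×1 = 4
Apply the phenotype rules: C_P_ (12) → purple; C_pp (4) → white
Phenotype counts (out of 16): 12 purple, 4 white
purple: 12 out of 16 → fraction 3/4
Expected count = 3/4 × 496 = 372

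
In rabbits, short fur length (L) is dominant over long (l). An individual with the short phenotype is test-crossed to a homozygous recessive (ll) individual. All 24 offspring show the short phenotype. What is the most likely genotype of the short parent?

Test cross: ? × ll
All offspring are short.
If the unknown parent were heterozygous (Ll), about half of 24 offspring would be long; none are. The unknown parent is most likely homozygous dominant (LL).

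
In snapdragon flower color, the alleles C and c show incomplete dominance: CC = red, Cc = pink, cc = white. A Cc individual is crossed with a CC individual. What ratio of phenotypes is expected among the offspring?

Punnett square for Cc × CC:
Offspring genotypes: 2 CC, 2 Cc
Phenotype counts: 2 red, 2 pink
Ratio: 1 red : 1 pink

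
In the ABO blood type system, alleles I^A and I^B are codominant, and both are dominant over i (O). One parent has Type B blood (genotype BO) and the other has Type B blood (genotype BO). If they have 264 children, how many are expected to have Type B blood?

Cross: BO × BO
Possible offspring genotypes: 1 BB, 2 BO, 1 OO
Blood type counts: 3 Type B, 1 Type O
Probability of Type B: 3/4
Expected count = 3/4 × 264 = 198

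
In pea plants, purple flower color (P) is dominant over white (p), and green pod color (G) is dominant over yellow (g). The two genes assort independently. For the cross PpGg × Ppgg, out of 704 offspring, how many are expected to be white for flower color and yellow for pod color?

Dihybrid cross PpGg × Ppgg — consider each gene separately:
flower color: Pp × Pp → 1 PP, 2 Pp, 1 pp → 3 P_ : 1 pp (out of 4)
pod color: Gg × gg → 2 Gg, 2 gg → 2 G_ : 2 gg (out of 4)
Looking for: white (pp) and yellow (gg)
P(white) = 1/4, P(yellow) = 2/4
P(both) = 1/4 × 2/4 = 2/16 = 1/8
Expected count = 1/8 × 704 = 88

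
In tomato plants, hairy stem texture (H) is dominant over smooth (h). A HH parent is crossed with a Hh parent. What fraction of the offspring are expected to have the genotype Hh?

Punnett square for HH × Hh:
Offspring genotypes: 2 HH, 2 Hh
Total offspring: 4
Count with target: 2
Probability: 2/4 = 1/2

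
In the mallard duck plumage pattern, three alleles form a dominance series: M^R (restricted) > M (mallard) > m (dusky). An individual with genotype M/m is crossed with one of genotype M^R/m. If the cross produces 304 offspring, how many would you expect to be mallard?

Cross: M/m × M^R/m
Allele dominance: M^R > M > m
Offspring genotypes: 1 M^R/M, 1 M/m, 1 M^R/m, 1 m/m
Phenotype counts: 2 restricted, 1 mallard, 1 dusky
mallard: 1 out of 4 → fraction 1/4
Expected count = 1/4 × 304 = 76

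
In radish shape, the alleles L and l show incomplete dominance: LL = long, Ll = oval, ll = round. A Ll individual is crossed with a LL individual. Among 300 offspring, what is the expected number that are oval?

Punnett square for Ll × LL:
Offspring genotypes: 2 LL, 2 Ll
Phenotype counts: 2 long, 2 oval
oval: 2 out of 4 → fraction 1/2
Expected count = 1/2 × 300 = 150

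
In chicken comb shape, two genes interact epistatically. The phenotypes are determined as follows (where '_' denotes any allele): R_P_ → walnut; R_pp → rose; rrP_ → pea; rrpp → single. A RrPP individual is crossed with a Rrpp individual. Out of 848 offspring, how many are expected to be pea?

Cross: RrPP × Rrpp — consider each gene separately:
R gene: Rr × Rr → 1 RR, 2 Rr, 1 rr → 3 R_ : 1 rr (out of 4)
P gene: PP × pp → 4 Pp → 4 P_ (out of 4)
Genotype classes (out of 4 × 4 = 16): R_P_ = 3×4 = 12; rrP_ = 1×4 = 4
Apply the phenotype rules: R_P_ (12) → walnut; rrP_ (4) → pea
Phenotype counts (out of 16): 12 walnut, 4 pea
pea: 4 out of 16 → fraction 1/4
Expected count = 1/4 × 848 = 212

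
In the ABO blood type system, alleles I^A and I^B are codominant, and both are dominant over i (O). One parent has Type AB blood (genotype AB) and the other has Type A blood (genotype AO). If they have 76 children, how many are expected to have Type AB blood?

Cross: AB × AO
Possible offspring genotypes: 1 AA, 1 AO, 1 AB, 1 BO
Blood type counts: 2 Type A, 1 Type AB, 1 Type B
Probability of Type AB: 1/4
Expected count = 1/4 × 76 = 19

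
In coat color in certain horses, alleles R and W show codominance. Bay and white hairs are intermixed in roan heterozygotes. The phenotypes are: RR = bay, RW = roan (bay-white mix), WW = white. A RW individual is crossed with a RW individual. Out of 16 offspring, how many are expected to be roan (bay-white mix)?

Punnett square for RW × RW:
Offspring genotypes: 1 RR, 2 RW, 1 WW
Phenotype counts: 1 bay, 2 roan (bay-white mix), 1 white
roan (bay-white mix): 2 out of 4 → fraction 1/2
Expected count = 1/2 × 16 = 8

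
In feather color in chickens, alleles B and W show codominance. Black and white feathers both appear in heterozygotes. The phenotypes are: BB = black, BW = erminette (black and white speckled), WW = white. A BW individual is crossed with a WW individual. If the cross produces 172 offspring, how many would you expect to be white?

Punnett square for BW × WW:
Offspring genotypes: 2 BW, 2 WW
Phenotype counts: 2 erminette (black and white speckled), 2 white
white: 2 out of 4 → fraction 1/2
Expected count = 1/2 × 172 = 86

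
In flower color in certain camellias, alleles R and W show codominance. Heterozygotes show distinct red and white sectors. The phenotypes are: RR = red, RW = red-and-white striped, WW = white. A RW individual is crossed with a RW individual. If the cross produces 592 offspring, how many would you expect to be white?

Punnett square for RW × RW:
Offspring genotypes: 1 RR, 2 RW, 1 WW
Phenotype counts: 1 red, 2 red-and-white striped, 1 white
white: 1 out of 4 → fraction 1/4
Expected count = 1/4 × 592 = 148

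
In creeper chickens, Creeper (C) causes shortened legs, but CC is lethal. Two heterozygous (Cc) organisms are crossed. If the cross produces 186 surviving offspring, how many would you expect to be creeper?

Cross: Cc × Cc
Punnett square offspring (before lethality): 1 CC, 2 Cc, 1 cc
The CC genotype is lethal (embryos die); surviving offspring: 2 Cc, 1 cc
creeper: 2 out of 3 → fraction 2/3
Expected count = 2/3 × 186 = 124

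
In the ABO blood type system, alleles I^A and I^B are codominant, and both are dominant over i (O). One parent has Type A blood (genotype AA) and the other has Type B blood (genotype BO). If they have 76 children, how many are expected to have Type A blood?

Cross: AA × BO
Possible offspring genotypes: 2 AB, 2 AO
Blood type counts: 2 Type AB, 2 Type A
Probability of Type A: 2/4 = 1/2
Expected count = 1/2 × 76 = 38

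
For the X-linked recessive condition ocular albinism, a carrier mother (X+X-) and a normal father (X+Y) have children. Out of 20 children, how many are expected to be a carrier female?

Cross: X+X- × X+Y
Offspring: 1 X+X+, 1 X+Y, 1 X+X-, 1 X-Y
Probability of a carrier female: 1/4
Expected count = 1/4 × 20 = 5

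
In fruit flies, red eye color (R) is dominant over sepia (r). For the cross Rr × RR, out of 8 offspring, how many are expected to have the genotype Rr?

Punnett square for Rr × RR:
Offspring genotypes: 2 RR, 2 Rr
Total offspring: 4
Count with target: 2
Probability: 2/4 = 1/2
Expected count = 1/2 × 8 = 4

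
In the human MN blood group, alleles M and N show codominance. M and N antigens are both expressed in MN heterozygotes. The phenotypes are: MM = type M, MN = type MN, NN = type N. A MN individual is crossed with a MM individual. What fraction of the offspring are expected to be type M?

Punnett square for MN × MM:
Offspring genotypes: 2 MM, 2 MN
Phenotype counts: 2 type M, 2 type MN
type M: 2 out of 4
Probability: 2/4 = 1/2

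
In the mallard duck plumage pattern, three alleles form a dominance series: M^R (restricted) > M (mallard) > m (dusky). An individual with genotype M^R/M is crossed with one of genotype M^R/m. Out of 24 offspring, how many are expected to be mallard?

Cross: M^R/M × M^R/m
Allele dominance: M^R > M > m
Offspring genotypes: 1 M^R/M^R, 1 M^R/m, 1 M^R/M, 1 M/m
Phenotype counts: 3 restricted, 1 mallard
mallard: 1 out of 4 → fraction 1/4
Expected count = 1/4 × 24 = 6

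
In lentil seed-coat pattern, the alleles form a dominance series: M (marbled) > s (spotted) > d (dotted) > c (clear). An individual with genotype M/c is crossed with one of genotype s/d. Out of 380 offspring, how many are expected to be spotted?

Cross: M/c × s/d
Allele dominance: M > s > d > c
Offspring genotypes: 1 M/s, 1 M/d, 1 s/c, 1 d/c
Phenotype counts: 2 marbled, 1 spotted, 1 dotted
spotted: 1 out of 4 → fraction 1/4
Expected count = 1/4 × 380 = 95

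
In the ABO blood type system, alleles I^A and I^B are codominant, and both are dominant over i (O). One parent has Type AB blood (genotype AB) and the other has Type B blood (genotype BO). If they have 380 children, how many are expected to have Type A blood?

Cross: AB × BO
Possible offspring genotypes: 1 AB, 1 AO, 1 BB, 1 BO
Blood type counts: 1 Type AB, 1 Type A, 2 Type B
Probability of Type A: 1/4
Expected count = 1/4 × 380 = 95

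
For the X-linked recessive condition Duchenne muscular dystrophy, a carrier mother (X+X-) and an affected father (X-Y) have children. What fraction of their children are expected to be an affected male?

Cross: X+X- × X-Y
Offspring: 1 X+X-, 1 X+Y, 1 X-X-, 1 X-Y
Probability of an affected male: 1/4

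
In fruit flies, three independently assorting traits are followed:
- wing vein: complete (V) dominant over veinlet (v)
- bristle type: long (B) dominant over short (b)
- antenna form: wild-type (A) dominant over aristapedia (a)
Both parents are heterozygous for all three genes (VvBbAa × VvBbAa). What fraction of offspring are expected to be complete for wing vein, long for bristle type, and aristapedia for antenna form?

Trihybrid cross: VvBbAa × VvBbAa
Each trait segregates independently with a 3:1 phenotypic ratio, so each gene contributes 3/4 (dominant) or 1/4 (recessive).
Target: complete (wing vein), long (bristle type), aristapedia (antenna form)
Probability = product of independent per-trait probabilities
= 3/4 × 3/4 × 1/4 = 9/64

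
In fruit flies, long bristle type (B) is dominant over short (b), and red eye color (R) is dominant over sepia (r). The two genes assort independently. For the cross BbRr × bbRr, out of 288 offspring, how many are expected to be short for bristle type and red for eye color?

Dihybrid cross BbRr × bbRr — consider each gene separately:
bristle type: Bb × bb → 2 Bb, 2 bb → 2 B_ : 2 bb (out of 4)
eye color: Rr × Rr → 1 RR, 2 Rr, 1 rr → 3 R_ : 1 rr (out of 4)
Looking for: short (bb) and red (R_)
P(short) = 2/4, P(red) = 3/4
P(both) = 2/4 × 3/4 = 6/16 = 3/8
Expected count = 3/8 × 288 = 108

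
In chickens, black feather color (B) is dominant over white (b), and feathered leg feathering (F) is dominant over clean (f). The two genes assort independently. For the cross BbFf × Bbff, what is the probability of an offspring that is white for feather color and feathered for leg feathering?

Dihybrid cross BbFf × Bbff — consider each gene separately:
feather color: Bb × Bb → 1 BB, 2 Bb, 1 bb → 3 B_ : 1 bb (out of 4)
leg feathering: Ff × ff → 2 Ff, 2 ff → 2 F_ : 2 ff (out of 4)
Looking for: white (bb) and feathered (F_)
P(white) = 1/4, P(feathered) = 2/4
P(both) = 1/4 × 2/4 = 2/16 = 1/8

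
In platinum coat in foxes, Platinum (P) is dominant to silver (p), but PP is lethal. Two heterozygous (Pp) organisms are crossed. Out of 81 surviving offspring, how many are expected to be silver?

Cross: Pp × Pp
Punnett square offspring (before lethality): 1 PP, 2 Pp, 1 pp
The PP genotype is lethal (embryos die); surviving offspring: 2 Pp, 1 pp
silver: 1 out of 3 → fraction 1/3
Expected count = 1/3 × 81 = 27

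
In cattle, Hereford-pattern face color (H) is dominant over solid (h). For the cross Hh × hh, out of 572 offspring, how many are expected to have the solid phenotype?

Punnett square for Hh × hh:
Offspring genotypes: 2 Hh, 2 hh
Total offspring: 4
Count with target: 2
Probability: 2/4 = 1/2
Expected count = 1/2 × 572 = 286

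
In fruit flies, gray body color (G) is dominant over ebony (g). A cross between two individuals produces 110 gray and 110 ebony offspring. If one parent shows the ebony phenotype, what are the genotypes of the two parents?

Observed offspring: 110 gray, 110 ebony
The observed ratio simplifies to 1:1. One parent shows ebony, so its genotype must be gg. A 1:1 offspring split requires the other parent to be heterozygous (Gg).
Parent genotypes: gg × Gg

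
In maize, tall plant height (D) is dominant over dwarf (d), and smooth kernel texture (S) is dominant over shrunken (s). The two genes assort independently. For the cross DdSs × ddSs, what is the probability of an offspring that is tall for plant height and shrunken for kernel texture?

Dihybrid cross DdSs × ddSs — consider each gene separately:
plant height: Dd × dd → 2 Dd, 2 dd → 2 D_ : 2 dd (out of 4)
kernel texture: Ss × Ss → 1 SS, 2 Ss, 1 ss → 3 S_ : 1 ss (out of 4)
Looking for: tall (D_) and shrunken (ss)
P(tall) = 2/4, P(shrunken) = 1/4
P(both) = 2/4 × 1/4 = 2/16 = 1/8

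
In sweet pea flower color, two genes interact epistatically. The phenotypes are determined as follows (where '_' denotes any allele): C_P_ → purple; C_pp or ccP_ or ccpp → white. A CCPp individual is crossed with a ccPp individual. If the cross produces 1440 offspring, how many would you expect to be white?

Cross: CCPp × ccPp — consider each gene separately:
C gene: CC × cc → 4 Cc → 4 C_ (out of 4)
P gene: Pp × Pp → 1 PP, 2 Pp, 1 pp → 3 P_ : 1 pp (out of 4)
Genotype classes (out of 4 × 4 = 16): C_P_ = 4×3 = 12; C_pp = 4×1 = 4
Apply the phenotype rules: C_P_ (12) → purple; C_pp (4) → white
Phenotype counts (out of 16): 12 purple, 4 white
white: 4 out of 16 → fraction 1/4
Expected count = 1/4 × 1440 = 360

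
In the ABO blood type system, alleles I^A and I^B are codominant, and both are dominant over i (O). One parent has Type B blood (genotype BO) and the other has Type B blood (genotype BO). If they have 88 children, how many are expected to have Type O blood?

Cross: BO × BO
Possible offspring genotypes: 1 BB, 2 BO, 1 OO
Blood type counts: 3 Type B, 1 Type O
Probability of Type O: 1/4
Expected count = 1/4 × 88 = 22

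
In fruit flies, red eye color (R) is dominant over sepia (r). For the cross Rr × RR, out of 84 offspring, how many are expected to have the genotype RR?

Punnett square for Rr × RR:
Offspring genotypes: 2 RR, 2 Rr
Total offspring: 4
Count with target: 2
Probability: 2/4 = 1/2
Expected count = 1/2 × 84 = 42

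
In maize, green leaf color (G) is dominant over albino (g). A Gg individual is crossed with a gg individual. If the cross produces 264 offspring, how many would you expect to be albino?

Punnett square for Gg × gg:
Offspring genotypes: 2 Gg, 2 gg
green: 2, albino: 2
albino: 2 out of 4 → fraction 1/2
Expected count = 1/2 × 264 = 132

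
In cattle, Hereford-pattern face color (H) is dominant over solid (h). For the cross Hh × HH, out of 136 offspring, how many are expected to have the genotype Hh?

Punnett square for Hh × HH:
Offspring genotypes: 2 HH, 2 Hh
Total offspring: 4
Count with target: 2
Probability: 2/4 = 1/2
Expected count = 1/2 × 136 = 68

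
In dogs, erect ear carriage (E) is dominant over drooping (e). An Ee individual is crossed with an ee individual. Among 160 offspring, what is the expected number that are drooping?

Punnett square for Ee × ee:
Offspring genotypes: 2 Ee, 2 ee
erect: 2, drooping: 2
drooping: 2 out of 4 → fraction 1/2
Expected count = 1/2 × 160 = 80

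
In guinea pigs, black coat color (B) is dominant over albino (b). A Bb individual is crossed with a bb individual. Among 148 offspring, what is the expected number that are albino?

Punnett square for Bb × bb:
Offspring genotypes: 2 Bb, 2 bb
black: 2, albino: 2
albino: 2 out of 4 → fraction 1/2
Expected count = 1/2 × 148 = 74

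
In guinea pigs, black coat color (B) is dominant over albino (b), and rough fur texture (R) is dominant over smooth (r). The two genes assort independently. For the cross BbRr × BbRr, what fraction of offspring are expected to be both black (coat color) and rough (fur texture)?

Dihybrid cross BbRr × BbRr — consider each gene separately:
coat color: Bb × Bb → 1 BB, 2 Bb, 1 bb → 3 B_ : 1 bb (out of 4)
fur texture: Rr × Rr → 1 RR, 2 Rr, 1 rr → 3 R_ : 1 rr (out of 4)
Looking for: black (B_) and rough (R_)
P(black) = 3/4, P(rough) = 3/4
P(both) = 3/4 × 3/4 = 9/16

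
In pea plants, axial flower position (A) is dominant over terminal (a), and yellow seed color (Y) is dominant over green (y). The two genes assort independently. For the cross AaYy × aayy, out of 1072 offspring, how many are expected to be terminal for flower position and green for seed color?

Dihybrid cross AaYy × aayy — consider each gene separately:
flower position: Aa × aa → 2 Aa, 2 aa → 2 A_ : 2 aa (out of 4)
seed color: Yy × yy → 2 Yy, 2 yy → 2 Y_ : 2 yy (out of 4)
Looking for: terminal (aa) and green (yy)
P(terminal) = 2/4, P(green) = 2/4
P(both) = 2/4 × 2/4 = 4/16 = 1/4
Expected count = 1/4 × 1072 = 268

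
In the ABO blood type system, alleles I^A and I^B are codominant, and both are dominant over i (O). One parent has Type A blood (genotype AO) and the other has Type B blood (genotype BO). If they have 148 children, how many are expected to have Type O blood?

Cross: AO × BO
Possible offspring genotypes: 1 AB, 1 AO, 1 BO, 1 OO
Blood type counts: 1 Type AB, 1 Type A, 1 Type B, 1 Type O
Probability of Type O: 1/4
Expected count = 1/4 × 148 = 37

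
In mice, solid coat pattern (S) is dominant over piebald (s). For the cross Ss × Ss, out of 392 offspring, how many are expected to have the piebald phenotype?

Punnett square for Ss × Ss:
Offspring genotypes: 1 SS, 2 Ss, 1 ss
Total offspring: 4
Count with target: 1
Probability: 1/4
Expected count = 1/4 × 392 = 98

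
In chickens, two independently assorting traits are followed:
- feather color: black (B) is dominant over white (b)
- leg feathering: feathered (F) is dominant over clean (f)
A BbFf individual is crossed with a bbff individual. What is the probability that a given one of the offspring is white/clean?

Dihybrid cross BbFf × bbff — consider each gene separately:
feather color: Bb × bb → 2 Bb, 2 bb → 2 B_ : 2 bb (out of 4)
leg feathering: Ff × ff → 2 Ff, 2 ff → 2 F_ : 2 ff (out of 4)
Combine (counts out of 4 × 4 = 16): black/feathered (B_F_) = 2×2 = 4; black/clean (B_ff) = 2×2 = 4; white/feathered (bbF_) = 2×2 = 4; white/clean (bbff) = 2×2 = 4
Phenotype counts (out of 16): 4 black/feathered, 4 black/clean, 4 white/feathered, 4 white/clean
white/clean: 4 out of 16
Probability: 4/16 = 1/4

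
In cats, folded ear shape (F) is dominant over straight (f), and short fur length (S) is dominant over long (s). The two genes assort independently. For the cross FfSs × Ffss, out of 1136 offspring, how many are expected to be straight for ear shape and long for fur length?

Dihybrid cross FfSs × Ffss — consider each gene separately:
ear shape: Ff × Ff → 1 FF, 2 Ff, 1 ff → 3 F_ : 1 ff (out of 4)
fur length: Ss × ss → 2 Ss, 2 ss → 2 S_ : 2 ss (out of 4)
Looking for: straight (ff) and long (ss)
P(straight) = 1/4, P(long) = 2/4
P(both) = 1/4 × 2/4 = 2/16 = 1/8
Expected count = 1/8 × 1136 = 142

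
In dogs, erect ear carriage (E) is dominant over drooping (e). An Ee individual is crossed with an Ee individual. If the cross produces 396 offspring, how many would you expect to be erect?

Punnett square for Ee × Ee:
Offspring genotypes: 1 EE, 2 Ee, 1 ee
erect: 3, drooping: 1
erect: 3 out of 4 → fraction 3/4
Expected count = 3/4 × 396 = 297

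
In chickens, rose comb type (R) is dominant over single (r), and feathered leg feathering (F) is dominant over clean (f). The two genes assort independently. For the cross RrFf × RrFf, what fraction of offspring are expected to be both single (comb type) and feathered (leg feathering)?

Dihybrid cross RrFf × RrFf — consider each gene separately:
comb type: Rr × Rr → 1 RR, 2 Rr, 1 rr → 3 R_ : 1 rr (out of 4)
leg feathering: Ff × Ff → 1 FF, 2 Ff, 1 ff → 3 F_ : 1 ff (out of 4)
Looking for: single (rr) and feathered (F_)
P(single) = 1/4, P(feathered) = 3/4
P(both) = 1/4 × 3/4 = 3/16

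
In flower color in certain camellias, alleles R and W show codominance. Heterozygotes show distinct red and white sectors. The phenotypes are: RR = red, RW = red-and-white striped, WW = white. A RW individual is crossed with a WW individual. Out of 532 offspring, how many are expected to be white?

Punnett square for RW × WW:
Offspring genotypes: 2 RW, 2 WW
Phenotype counts: 2 red-and-white striped, 2 white
white: 2 out of 4 → fraction 1/2
Expected count = 1/2 × 532 = 266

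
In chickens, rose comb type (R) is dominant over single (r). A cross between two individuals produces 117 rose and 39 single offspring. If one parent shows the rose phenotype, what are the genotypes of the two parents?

Observed offspring: 117 rose, 39 single
The observed ratio simplifies to 3:1. Single (rr) offspring appear, so each parent must contribute one r allele. The parent stated to show rose carries R, so it is Rr. The other parent is then either Rr or rr: Rr × rr would give a 1:1 split, whereas Rr × Rr gives 3:1 — matching the data. So both parents are heterozygous (Rr × Rr).
Parent genotypes: Rr × Rr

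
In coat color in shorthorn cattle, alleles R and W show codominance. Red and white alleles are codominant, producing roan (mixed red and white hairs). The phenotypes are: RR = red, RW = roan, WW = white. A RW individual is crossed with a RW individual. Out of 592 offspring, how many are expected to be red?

Punnett square for RW × RW:
Offspring genotypes: 1 RR, 2 RW, 1 WW
Phenotype counts: 1 red, 2 roan, 1 white
red: 1 out of 4 → fraction 1/4
Expected count = 1/4 × 592 = 148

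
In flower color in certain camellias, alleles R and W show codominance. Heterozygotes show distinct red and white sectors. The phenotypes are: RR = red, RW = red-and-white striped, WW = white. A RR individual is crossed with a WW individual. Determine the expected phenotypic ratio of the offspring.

Punnett square for RR × WW:
Offspring genotypes: 4 RW
Phenotype counts: 4 red-and-white striped
Ratio: all red-and-white striped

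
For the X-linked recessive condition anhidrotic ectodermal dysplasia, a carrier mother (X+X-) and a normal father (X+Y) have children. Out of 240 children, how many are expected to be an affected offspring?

Cross: X+X- × X+Y
Offspring: 1 X+X+, 1 X+Y, 1 X+X-, 1 X-Y
Probability of an affected offspring: 1/4
Expected count = 1/4 × 240 = 60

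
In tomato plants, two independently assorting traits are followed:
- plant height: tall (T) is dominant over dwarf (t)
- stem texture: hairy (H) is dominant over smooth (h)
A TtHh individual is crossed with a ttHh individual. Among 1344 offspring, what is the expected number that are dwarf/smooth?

Dihybrid cross TtHh × ttHh — consider each gene separately:
plant height: Tt × tt → 2 Tt, 2 tt → 2 T_ : 2 tt (out of 4)
stem texture: Hh × Hh → 1 HH, 2 Hh, 1 hh → 3 H_ : 1 hh (out of 4)
Combine (counts out of 4 × 4 = 16): tall/hairy (T_H_) = 2×3 = 6; tall/smooth (T_hh) = 2×1 = 2; dwarf/hairy (ttH_) = 2×3 = 6; dwarf/smooth (tthh) = 2×1 = 2
Phenotype counts (out of 16): 6 tall/hairy, 2 tall/smooth, 6 dwarf/hairy, 2 dwarf/smooth
dwarf/smooth: 2 out of 16 → fraction 1/8
Expected count = 1/8 × 1344 = 168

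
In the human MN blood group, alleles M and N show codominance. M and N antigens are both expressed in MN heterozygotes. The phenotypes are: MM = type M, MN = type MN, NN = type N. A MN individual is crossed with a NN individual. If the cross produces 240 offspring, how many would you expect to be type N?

Punnett square for MN × NN:
Offspring genotypes: 2 MN, 2 NN
Phenotype counts: 2 type MN, 2 type N
type N: 2 out of 4 → fraction 1/2
Expected count = 1/2 × 240 = 120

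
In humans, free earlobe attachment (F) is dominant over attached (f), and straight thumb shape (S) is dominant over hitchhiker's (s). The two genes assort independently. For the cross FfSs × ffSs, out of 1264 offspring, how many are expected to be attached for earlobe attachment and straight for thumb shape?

Dihybrid cross FfSs × ffSs — consider each gene separately:
earlobe attachment: Ff × ff → 2 Ff, 2 ff → 2 F_ : 2 ff (out of 4)
thumb shape: Ss × Ss → 1 SS, 2 Ss, 1 ss → 3 S_ : 1 ss (out of 4)
Looking for: attached (ff) and straight (S_)
P(attached) = 2/4, P(straight) = 3/4
P(both) = 2/4 × 3/4 = 6/16 = 3/8
Expected count = 3/8 × 1264 = 474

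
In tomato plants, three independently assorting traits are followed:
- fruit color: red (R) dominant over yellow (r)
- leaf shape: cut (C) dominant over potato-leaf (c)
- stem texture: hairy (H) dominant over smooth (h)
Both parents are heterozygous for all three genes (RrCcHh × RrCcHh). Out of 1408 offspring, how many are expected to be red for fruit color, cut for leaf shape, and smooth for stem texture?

Trihybrid cross: RrCcHh × RrCcHh
Each trait segregates independently with a 3:1 phenotypic ratio, so each gene contributes 3/4 (dominant) or 1/4 (recessive).
Target: red (fruit color), cut (leaf shape), smooth (stem texture)
Probability = product of independent per-trait probabilities
= 3/4 × 3/4 × 1/4 = 9/64
Expected count = 9/64 × 1408 = 198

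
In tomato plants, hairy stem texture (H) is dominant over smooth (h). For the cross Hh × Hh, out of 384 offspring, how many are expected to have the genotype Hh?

Punnett square for Hh × Hh:
Offspring genotypes: 1 HH, 2 Hh, 1 hh
Total offspring: 4
Count with target: 2
Probability: 2/4 = 1/2
Expected count = 1/2 × 384 = 192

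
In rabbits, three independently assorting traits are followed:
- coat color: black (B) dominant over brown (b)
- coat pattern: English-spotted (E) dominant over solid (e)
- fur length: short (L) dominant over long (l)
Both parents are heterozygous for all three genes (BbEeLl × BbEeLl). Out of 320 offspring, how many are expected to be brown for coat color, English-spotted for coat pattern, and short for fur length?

Trihybrid cross: BbEeLl × BbEeLl
Each trait segregates independently with a 3:1 phenotypic ratio, so each gene contributes 3/4 (dominant) or 1/4 (recessive).
Target: brown (coat color), English-spotted (coat pattern), short (fur length)
Probability = product of independent per-trait probabilities
= 1/4 × 3/4 × 3/4 = 9/64
Expected count = 9/64 × 320 = 45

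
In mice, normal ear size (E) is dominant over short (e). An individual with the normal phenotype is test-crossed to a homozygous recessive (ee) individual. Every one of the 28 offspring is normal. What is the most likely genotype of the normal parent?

Test cross: ? × ee
All offspring are normal.
If the unknown parent were heterozygous (Ee), about half of 28 offspring would be short; none are. The unknown parent is most likely homozygous dominant (EE).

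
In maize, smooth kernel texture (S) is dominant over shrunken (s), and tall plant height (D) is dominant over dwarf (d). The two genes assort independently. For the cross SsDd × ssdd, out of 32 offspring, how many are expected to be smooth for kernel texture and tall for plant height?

Dihybrid cross SsDd × ssdd — consider each gene separately:
kernel texture: Ss × ss → 2 Ss, 2 ss → 2 S_ : 2 ss (out of 4)
plant height: Dd × dd → 2 Dd, 2 dd → 2 D_ : 2 dd (out of 4)
Looking for: smooth (S_) and tall (D_)
P(smooth) = 2/4, P(tall) = 2/4
P(both) = 2/4 × 2/4 = 4/16 = 1/4
Expected count = 1/4 × 32 = 8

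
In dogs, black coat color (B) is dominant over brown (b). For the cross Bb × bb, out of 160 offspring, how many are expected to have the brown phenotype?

Punnett square for Bb × bb:
Offspring genotypes: 2 Bb, 2 bb
Total offspring: 4
Count with target: 2
Probability: 2/4 = 1/2
Expected count = 1/2 × 160 = 80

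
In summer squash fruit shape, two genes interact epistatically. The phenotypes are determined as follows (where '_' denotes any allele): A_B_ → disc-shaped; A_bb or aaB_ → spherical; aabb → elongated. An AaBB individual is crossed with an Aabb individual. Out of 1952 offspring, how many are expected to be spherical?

Cross: AaBB × Aabb — consider each gene separately:
A gene: Aa × Aa → 1 AA, 2 Aa, 1 aa → 3 A_ : 1 aa (out of 4)
B gene: BB × bb → 4 Bb → 4 B_ (out of 4)
Genotype classes (out of 4 × 4 = 16): A_B_ = 3×4 = 12; aaB_ = 1×4 = 4
Apply the phenotype rules: A_B_ (12) → disc-shaped; aaB_ (4) → spherical
Phenotype counts (out of 16): 12 disc-shaped, 4 spherical
spherical: 4 out of 16 → fraction 1/4
Expected count = 1/4 × 1952 = 488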